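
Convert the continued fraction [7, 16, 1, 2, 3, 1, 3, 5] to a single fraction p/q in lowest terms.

Using pₖ = aₖpₖ₋₁ + pₖ₋₂ and qₖ = aₖqₖ₋₁ + qₖ₋₂:
  k=0: a=7, p=7, q=1
  k=1: a=16, p=113, q=16
  k=2: a=1, p=120, q=17
  k=3: a=2, p=353, q=50
  k=4: a=3, p=1179, q=167
  k=5: a=1, p=1532, q=217
  k=6: a=3, p=5775, q=818
  k=7: a=5, p=30407, q=4307

30407/4307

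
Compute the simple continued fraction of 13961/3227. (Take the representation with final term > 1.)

[4; 3, 15, 2, 16, 2]

13961 = 4×3227 + 1053
3227 = 3×1053 + 68
1053 = 15×68 + 33
68 = 2×33 + 2
33 = 16×2 + 1
2 = 2×1 + 0  (stop)
So 13961/3227 = [4; 3, 15, 2, 16, 2].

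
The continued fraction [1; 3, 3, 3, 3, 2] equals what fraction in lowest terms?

Fold from the inside: start with 2/1.
  3 + 1/2 = 7/2
  3 + 2/7 = 23/7
  3 + 7/23 = 76/23
  3 + 23/76 = 251/76
  1 + 76/251 = 327/251

327/251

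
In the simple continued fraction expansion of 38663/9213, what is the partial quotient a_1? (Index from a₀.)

5

38663 = 4·9213 + 1811   →  a_0 = 4
9213 = 5·1811 + 158   →  a_1 = 5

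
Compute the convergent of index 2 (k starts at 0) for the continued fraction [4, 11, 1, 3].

Using pₖ = aₖpₖ₋₁ + pₖ₋₂, qₖ = aₖqₖ₋₁ + qₖ₋₂ (with p₋₁=1, p₋₂=0, q₋₁=0, q₋₂=1):
  k=0: a=4, p=4, q=1
  k=1: a=11, p=45, q=11
  k=2: a=1, p=49, q=12

49/12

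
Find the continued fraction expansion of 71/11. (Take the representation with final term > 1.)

71 = 6*11 + 5
11 = 2*5 + 1
5 = 5*1 + 0  (stop)
So 71/11 = [6; 2, 5].

[6; 2, 5]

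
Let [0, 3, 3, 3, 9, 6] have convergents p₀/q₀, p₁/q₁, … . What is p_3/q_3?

Using pₖ = aₖpₖ₋₁ + pₖ₋₂, qₖ = aₖqₖ₋₁ + qₖ₋₂ (with p₋₁=1, p₋₂=0, q₋₁=0, q₋₂=1):
  k=0: a=0, p=0, q=1
  k=1: a=3, p=1, q=3
  k=2: a=3, p=3, q=10
  k=3: a=3, p=10, q=33

10/33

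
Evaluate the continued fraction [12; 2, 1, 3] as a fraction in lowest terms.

Fold from the inside: start with 3/1.
  1 + 1/3 = 4/3
  2 + 3/4 = 11/4
  12 + 4/11 = 136/11

136/11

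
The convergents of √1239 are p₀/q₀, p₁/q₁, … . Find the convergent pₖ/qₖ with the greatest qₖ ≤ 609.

12355/351

√1239 = [35; 5, 70, …] (period length 2).
Convergents:
  p_0/q_0 = 35/1
  p_1/q_1 = 176/5
  p_2/q_2 = 12355/351
  p_3/q_3 = 61951/1760
q_2 = 351 ≤ 609 < 1760 = q_3, so the answer is 12355/351.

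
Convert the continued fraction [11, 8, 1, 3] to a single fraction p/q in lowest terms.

Using pₖ = aₖpₖ₋₁ + pₖ₋₂ and qₖ = aₖqₖ₋₁ + qₖ₋₂:
  k=0: a=11, p=11, q=1
  k=1: a=8, p=89, q=8
  k=2: a=1, p=100, q=9
  k=3: a=3, p=389, q=35

389/35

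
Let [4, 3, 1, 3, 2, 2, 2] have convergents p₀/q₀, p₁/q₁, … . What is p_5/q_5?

Using pₖ = aₖpₖ₋₁ + pₖ₋₂, qₖ = aₖqₖ₋₁ + qₖ₋₂ (with p₋₁=1, p₋₂=0, q₋₁=0, q₋₂=1):
  k=0: a=4, p=4, q=1
  k=1: a=3, p=13, q=3
  k=2: a=1, p=17, q=4
  k=3: a=3, p=64, q=15
  k=4: a=2, p=145, q=34
  k=5: a=2, p=354, q=83

354/83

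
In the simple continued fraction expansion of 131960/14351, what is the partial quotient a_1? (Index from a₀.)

5

131960 = 9·14351 + 2801   →  a_0 = 9
14351 = 5·2801 + 346   →  a_1 = 5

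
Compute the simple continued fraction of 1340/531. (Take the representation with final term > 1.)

1340 = 2×531 + 278
531 = 1×278 + 253
278 = 1×253 + 25
253 = 10×25 + 3
25 = 8×3 + 1
3 = 3×1 + 0  (stop)
So 1340/531 = [2; 1, 1, 10, 8, 3].

[2; 1, 1, 10, 8, 3]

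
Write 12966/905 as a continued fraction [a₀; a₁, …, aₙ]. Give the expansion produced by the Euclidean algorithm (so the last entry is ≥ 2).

12966 = 14·905 + 296
905 = 3·296 + 17
296 = 17·17 + 7
17 = 2·7 + 3
7 = 2·3 + 1
3 = 3·1 + 0  (stop)
So 12966/905 = [14; 3, 17, 2, 2, 3].

[14; 3, 17, 2, 2, 3]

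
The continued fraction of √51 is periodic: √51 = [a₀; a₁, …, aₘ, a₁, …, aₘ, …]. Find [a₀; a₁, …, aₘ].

[7; 7, 14]

a₀ = ⌊√51⌋ = 7.
With m₀=0, d₀=1 and mₖ₊₁ = dₖaₖ − mₖ, dₖ₊₁ = (n − mₖ₊₁²)/dₖ, aₖ₊₁ = ⌊(a₀+mₖ₊₁)/dₖ₊₁⌋:
  k=1: m=7, d=2, a=7
  k=2: m=7, d=1, a=14
d=1 and a=2a₀=14 at k=2, so the next step gives (m, d) = (7, 2) again — its k=1 value — and the period has length 2.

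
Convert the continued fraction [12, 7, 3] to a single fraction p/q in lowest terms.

267/22

Using pₖ = aₖpₖ₋₁ + pₖ₋₂ and qₖ = aₖqₖ₋₁ + qₖ₋₂:
  k=0: a=12, p=12, q=1
  k=1: a=7, p=85, q=7
  k=2: a=3, p=267, q=22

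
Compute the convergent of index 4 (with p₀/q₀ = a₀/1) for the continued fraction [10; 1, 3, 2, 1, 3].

Using pₖ = aₖpₖ₋₁ + pₖ₋₂, qₖ = aₖqₖ₋₁ + qₖ₋₂ (with p₋₁=1, p₋₂=0, q₋₁=0, q₋₂=1):
  k=0: a=10, p=10, q=1
  k=1: a=1, p=11, q=1
  k=2: a=3, p=43, q=4
  k=3: a=2, p=97, q=9
  k=4: a=1, p=140, q=13

140/13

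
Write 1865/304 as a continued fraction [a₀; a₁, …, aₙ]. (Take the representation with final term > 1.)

[6; 7, 2, 2, 2, 3]

1865 = 6×304 + 41
304 = 7×41 + 17
41 = 2×17 + 7
17 = 2×7 + 3
7 = 2×3 + 1
3 = 3×1 + 0  (stop)
So 1865/304 = [6; 7, 2, 2, 2, 3].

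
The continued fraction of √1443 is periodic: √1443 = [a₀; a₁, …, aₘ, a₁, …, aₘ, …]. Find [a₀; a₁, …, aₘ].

a₀ = ⌊√1443⌋ = 37.
With m₀=0, d₀=1 and mₖ₊₁ = dₖaₖ − mₖ, dₖ₊₁ = (n − mₖ₊₁²)/dₖ, aₖ₊₁ = ⌊(a₀+mₖ₊₁)/dₖ₊₁⌋:
  k=1: m=37, d=74, a=1
  k=2: m=37, d=1, a=74
d=1 and a=2a₀=74 at k=2, so the next step gives (m, d) = (37, 74) again — its k=1 value — and the period has length 2.

[37; 1, 74]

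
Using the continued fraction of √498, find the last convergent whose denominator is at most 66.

√498 = [22; 3, 6, 22, 6, 3, 44, …] (period length 6).
Convergents:
  p_0/q_0 = 22/1
  p_1/q_1 = 67/3
  p_2/q_2 = 424/19
  p_3/q_3 = 9395/421
q_2 = 19 ≤ 66 < 421 = q_3, so the answer is 424/19.

424/19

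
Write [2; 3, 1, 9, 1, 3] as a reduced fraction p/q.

Fold from the inside: start with 3/1.
  1 + 1/3 = 4/3
  9 + 3/4 = 39/4
  1 + 4/39 = 43/39
  3 + 39/43 = 168/43
  2 + 43/168 = 379/168

379/168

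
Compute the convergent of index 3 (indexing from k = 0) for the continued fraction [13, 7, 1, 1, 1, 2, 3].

Using pₖ = aₖpₖ₋₁ + pₖ₋₂, qₖ = aₖqₖ₋₁ + qₖ₋₂ (with p₋₁=1, p₋₂=0, q₋₁=0, q₋₂=1):
  k=0: a=13, p=13, q=1
  k=1: a=7, p=92, q=7
  k=2: a=1, p=105, q=8
  k=3: a=1, p=197, q=15

197/15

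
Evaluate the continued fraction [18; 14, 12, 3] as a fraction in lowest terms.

Using pₖ = aₖpₖ₋₁ + pₖ₋₂ and qₖ = aₖqₖ₋₁ + qₖ₋₂:
  k=0: a=18, p=18, q=1
  k=1: a=14, p=253, q=14
  k=2: a=12, p=3054, q=169
  k=3: a=3, p=9415, q=521

9415/521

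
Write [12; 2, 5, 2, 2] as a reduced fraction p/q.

735/59

Fold from the inside: start with 2/1.
  2 + 1/2 = 5/2
  5 + 2/5 = 27/5
  2 + 5/27 = 59/27
  12 + 27/59 = 735/59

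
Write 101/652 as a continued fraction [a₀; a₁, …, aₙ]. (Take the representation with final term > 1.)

[0; 6, 2, 5, 9]

101 = 0×652 + 101
652 = 6×101 + 46
101 = 2×46 + 9
46 = 5×9 + 1
9 = 9×1 + 0  (stop)
So 101/652 = [0; 6, 2, 5, 9].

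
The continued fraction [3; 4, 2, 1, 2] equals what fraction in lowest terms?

Fold from the inside: start with 2/1.
  1 + 1/2 = 3/2
  2 + 2/3 = 8/3
  4 + 3/8 = 35/8
  3 + 8/35 = 113/35

113/35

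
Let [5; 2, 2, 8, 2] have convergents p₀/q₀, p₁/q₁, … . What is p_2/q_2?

27/5

Using pₖ = aₖpₖ₋₁ + pₖ₋₂, qₖ = aₖqₖ₋₁ + qₖ₋₂ (with p₋₁=1, p₋₂=0, q₋₁=0, q₋₂=1):
  k=0: a=5, p=5, q=1
  k=1: a=2, p=11, q=2
  k=2: a=2, p=27, q=5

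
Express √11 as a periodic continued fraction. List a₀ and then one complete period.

[3; 3, 6]

a₀ = ⌊√11⌋ = 3.
With m₀=0, d₀=1 and mₖ₊₁ = dₖaₖ − mₖ, dₖ₊₁ = (n − mₖ₊₁²)/dₖ, aₖ₊₁ = ⌊(a₀+mₖ₊₁)/dₖ₊₁⌋:
  k=1: m=3, d=2, a=3
  k=2: m=3, d=1, a=6
d=1 and a=2a₀=6 at k=2, so the next step gives (m, d) = (3, 2) again — its k=1 value — and the period has length 2.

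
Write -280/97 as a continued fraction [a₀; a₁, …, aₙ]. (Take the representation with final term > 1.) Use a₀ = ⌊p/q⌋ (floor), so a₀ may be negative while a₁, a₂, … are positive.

[-3; 8, 1, 4, 2]

-280 = -3*97 + 11
97 = 8*11 + 9
11 = 1*9 + 2
9 = 4*2 + 1
2 = 2*1 + 0  (stop)
So -280/97 = [-3; 8, 1, 4, 2].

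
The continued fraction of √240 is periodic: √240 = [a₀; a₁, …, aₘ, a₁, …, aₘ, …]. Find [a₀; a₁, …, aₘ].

[15; 2, 30]

a₀ = ⌊√240⌋ = 15.
With m₀=0, d₀=1 and mₖ₊₁ = dₖaₖ − mₖ, dₖ₊₁ = (n − mₖ₊₁²)/dₖ, aₖ₊₁ = ⌊(a₀+mₖ₊₁)/dₖ₊₁⌋:
  k=1: m=15, d=15, a=2
  k=2: m=15, d=1, a=30
d=1 and a=2a₀=30 at k=2, so the next step gives (m, d) = (15, 15) again — its k=1 value — and the period has length 2.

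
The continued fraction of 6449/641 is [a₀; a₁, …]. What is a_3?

3

6449 = 10·641 + 39   →  a_0 = 10
641 = 16·39 + 17   →  a_1 = 16
39 = 2·17 + 5   →  a_2 = 2
17 = 3·5 + 2   →  a_3 = 3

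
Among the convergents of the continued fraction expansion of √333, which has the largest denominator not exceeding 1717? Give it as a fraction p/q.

√333 = [18; 4, 36, …] (period length 2).
Convergents:
  p_0/q_0 = 18/1
  p_1/q_1 = 73/4
  p_2/q_2 = 2646/145
  p_3/q_3 = 10657/584
  p_4/q_4 = 386298/21169
q_3 = 584 ≤ 1717 < 21169 = q_4, so the answer is 10657/584.

10657/584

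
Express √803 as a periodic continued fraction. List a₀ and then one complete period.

[28; 2, 1, 27, 1, 2, 56]

a₀ = ⌊√803⌋ = 28.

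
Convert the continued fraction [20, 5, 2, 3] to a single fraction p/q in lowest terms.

767/38

Using pₖ = aₖpₖ₋₁ + pₖ₋₂ and qₖ = aₖqₖ₋₁ + qₖ₋₂:
  k=0: a=20, p=20, q=1
  k=1: a=5, p=101, q=5
  k=2: a=2, p=222, q=11
  k=3: a=3, p=767, q=38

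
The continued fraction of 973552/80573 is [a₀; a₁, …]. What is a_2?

14

973552 = 12·80573 + 6676   →  a_0 = 12
80573 = 12·6676 + 461   →  a_1 = 12
6676 = 14·461 + 222   →  a_2 = 14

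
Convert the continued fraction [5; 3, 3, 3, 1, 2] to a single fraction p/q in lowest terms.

631/119

Using pₖ = aₖpₖ₋₁ + pₖ₋₂ and qₖ = aₖqₖ₋₁ + qₖ₋₂:
  k=0: a=5, p=5, q=1
  k=1: a=3, p=16, q=3
  k=2: a=3, p=53, q=10
  k=3: a=3, p=175, q=33
  k=4: a=1, p=228, q=43
  k=5: a=2, p=631, q=119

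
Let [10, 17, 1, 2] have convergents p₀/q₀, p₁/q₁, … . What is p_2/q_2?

Using pₖ = aₖpₖ₋₁ + pₖ₋₂, qₖ = aₖqₖ₋₁ + qₖ₋₂ (with p₋₁=1, p₋₂=0, q₋₁=0, q₋₂=1):
  k=0: a=10, p=10, q=1
  k=1: a=17, p=171, q=17
  k=2: a=1, p=181, q=18

181/18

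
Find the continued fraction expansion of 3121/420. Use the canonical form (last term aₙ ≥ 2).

[7; 2, 3, 8, 3, 2]

3121 = 7·420 + 181
420 = 2·181 + 58
181 = 3·58 + 7
58 = 8·7 + 2
7 = 3·2 + 1
2 = 2·1 + 0  (stop)
So 3121/420 = [7; 2, 3, 8, 3, 2].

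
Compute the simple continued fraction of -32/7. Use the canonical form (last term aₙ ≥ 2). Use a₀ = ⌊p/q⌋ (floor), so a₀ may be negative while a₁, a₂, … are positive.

[-5; 2, 3]

-32 = -5·7 + 3
7 = 2·3 + 1
3 = 3·1 + 0  (stop)
So -32/7 = [-5; 2, 3].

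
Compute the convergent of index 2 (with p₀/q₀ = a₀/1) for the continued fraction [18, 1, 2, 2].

56/3

Using pₖ = aₖpₖ₋₁ + pₖ₋₂, qₖ = aₖqₖ₋₁ + qₖ₋₂ (with p₋₁=1, p₋₂=0, q₋₁=0, q₋₂=1):
  k=0: a=18, p=18, q=1
  k=1: a=1, p=19, q=1
  k=2: a=2, p=56, q=3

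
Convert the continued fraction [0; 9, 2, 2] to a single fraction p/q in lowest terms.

Using pₖ = aₖpₖ₋₁ + pₖ₋₂ and qₖ = aₖqₖ₋₁ + qₖ₋₂:
  k=0: a=0, p=0, q=1
  k=1: a=9, p=1, q=9
  k=2: a=2, p=2, q=19
  k=3: a=2, p=5, q=47

5/47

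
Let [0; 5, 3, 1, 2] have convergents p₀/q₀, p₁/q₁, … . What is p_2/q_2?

Using pₖ = aₖpₖ₋₁ + pₖ₋₂, qₖ = aₖqₖ₋₁ + qₖ₋₂ (with p₋₁=1, p₋₂=0, q₋₁=0, q₋₂=1):
  k=0: a=0, p=0, q=1
  k=1: a=5, p=1, q=5
  k=2: a=3, p=3, q=16

3/16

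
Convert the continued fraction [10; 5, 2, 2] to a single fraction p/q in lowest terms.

275/27

Fold from the inside: start with 2/1.
  2 + 1/2 = 5/2
  5 + 2/5 = 27/5
  10 + 5/27 = 275/27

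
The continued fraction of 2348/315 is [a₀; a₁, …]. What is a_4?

13

2348 = 7·315 + 143   →  a_0 = 7
315 = 2·143 + 29   →  a_1 = 2
143 = 4·29 + 27   →  a_2 = 4
29 = 1·27 + 2   →  a_3 = 1
27 = 13·2 + 1   →  a_4 = 13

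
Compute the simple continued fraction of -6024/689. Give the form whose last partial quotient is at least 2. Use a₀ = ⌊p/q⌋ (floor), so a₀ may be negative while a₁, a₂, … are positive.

-6024 = -9*689 + 177
689 = 3*177 + 158
177 = 1*158 + 19
158 = 8*19 + 6
19 = 3*6 + 1
6 = 6*1 + 0  (stop)
So -6024/689 = [-9; 3, 1, 8, 3, 6].

[-9; 3, 1, 8, 3, 6]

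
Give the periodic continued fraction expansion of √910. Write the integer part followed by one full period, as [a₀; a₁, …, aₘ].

[30; 6, 60]

a₀ = ⌊√910⌋ = 30.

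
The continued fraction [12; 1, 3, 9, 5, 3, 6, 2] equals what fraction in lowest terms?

104987/8230

Using pₖ = aₖpₖ₋₁ + pₖ₋₂ and qₖ = aₖqₖ₋₁ + qₖ₋₂:
  k=0: a=12, p=12, q=1
  k=1: a=1, p=13, q=1
  k=2: a=3, p=51, q=4
  k=3: a=9, p=472, q=37
  k=4: a=5, p=2411, q=189
  k=5: a=3, p=7705, q=604
  k=6: a=6, p=48641, q=3813
  k=7: a=2, p=104987, q=8230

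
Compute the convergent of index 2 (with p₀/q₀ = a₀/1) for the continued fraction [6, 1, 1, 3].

Using pₖ = aₖpₖ₋₁ + pₖ₋₂, qₖ = aₖqₖ₋₁ + qₖ₋₂ (with p₋₁=1, p₋₂=0, q₋₁=0, q₋₂=1):
  k=0: a=6, p=6, q=1
  k=1: a=1, p=7, q=1
  k=2: a=1, p=13, q=2

13/2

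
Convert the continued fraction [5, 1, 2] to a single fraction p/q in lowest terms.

Using pₖ = aₖpₖ₋₁ + pₖ₋₂ and qₖ = aₖqₖ₋₁ + qₖ₋₂:
  k=0: a=5, p=5, q=1
  k=1: a=1, p=6, q=1
  k=2: a=2, p=17, q=3

17/3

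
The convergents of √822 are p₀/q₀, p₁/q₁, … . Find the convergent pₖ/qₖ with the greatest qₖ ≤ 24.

86/3

√822 = [28; 1, 2, 28, 2, 1, 56, …] (period length 6).
Convergents:
  p_0/q_0 = 28/1
  p_1/q_1 = 29/1
  p_2/q_2 = 86/3
  p_3/q_3 = 2437/85
q_2 = 3 ≤ 24 < 85 = q_3, so the answer is 86/3.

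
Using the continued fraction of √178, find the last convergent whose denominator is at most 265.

√178 = [13; 2, 1, 12, 1, 2, 26, …] (period length 6).
Convergents:
  p_0/q_0 = 13/1
  p_1/q_1 = 27/2
  p_2/q_2 = 40/3
  p_3/q_3 = 507/38
  p_4/q_4 = 547/41
  p_5/q_5 = 1601/120
  p_6/q_6 = 42173/3161
q_5 = 120 ≤ 265 < 3161 = q_6, so the answer is 1601/120.

1601/120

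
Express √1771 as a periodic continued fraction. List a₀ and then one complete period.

a₀ = ⌊√1771⌋ = 42.
With m₀=0, d₀=1 and mₖ₊₁ = dₖaₖ − mₖ, dₖ₊₁ = (n − mₖ₊₁²)/dₖ, aₖ₊₁ = ⌊(a₀+mₖ₊₁)/dₖ₊₁⌋:
  k=1: m=42, d=7, a=12
  k=2: m=42, d=1, a=84
d=1 and a=2a₀=84 at k=2, so the next step gives (m, d) = (42, 7) again — its k=1 value — and the period has length 2.

[42; 12, 84]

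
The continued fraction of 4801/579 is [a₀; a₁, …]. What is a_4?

4801 = 8·579 + 169   →  a_0 = 8
579 = 3·169 + 72   →  a_1 = 3
169 = 2·72 + 25   →  a_2 = 2
72 = 2·25 + 22   →  a_3 = 2
25 = 1·22 + 3   →  a_4 = 1

1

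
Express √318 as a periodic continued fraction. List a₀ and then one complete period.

[17; 1, 4, 1, 34]

a₀ = ⌊√318⌋ = 17.
With m₀=0, d₀=1 and mₖ₊₁ = dₖaₖ − mₖ, dₖ₊₁ = (n − mₖ₊₁²)/dₖ, aₖ₊₁ = ⌊(a₀+mₖ₊₁)/dₖ₊₁⌋:
  k=1: m=17, d=29, a=1
  k=2: m=12, d=6, a=4
  k=3: m=12, d=29, a=1
  k=4: m=17, d=1, a=34
d=1 and a=2a₀=34 at k=4, so the next step gives (m, d) = (17, 29) again — its k=1 value — and the period has length 4.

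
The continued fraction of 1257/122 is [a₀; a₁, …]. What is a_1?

3

1257 = 10·122 + 37   →  a_0 = 10
122 = 3·37 + 11   →  a_1 = 3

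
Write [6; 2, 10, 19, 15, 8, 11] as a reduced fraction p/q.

Using pₖ = aₖpₖ₋₁ + pₖ₋₂ and qₖ = aₖqₖ₋₁ + qₖ₋₂:
  k=0: a=6, p=6, q=1
  k=1: a=2, p=13, q=2
  k=2: a=10, p=136, q=21
  k=3: a=19, p=2597, q=401
  k=4: a=15, p=39091, q=6036
  k=5: a=8, p=315325, q=48689
  k=6: a=11, p=3507666, q=541615

3507666/541615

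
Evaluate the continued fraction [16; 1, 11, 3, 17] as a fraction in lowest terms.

Using pₖ = aₖpₖ₋₁ + pₖ₋₂ and qₖ = aₖqₖ₋₁ + qₖ₋₂:
  k=0: a=16, p=16, q=1
  k=1: a=1, p=17, q=1
  k=2: a=11, p=203, q=12
  k=3: a=3, p=626, q=37
  k=4: a=17, p=10845, q=641

10845/641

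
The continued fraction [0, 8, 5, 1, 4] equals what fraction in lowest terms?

29/237

Fold from the inside: start with 4/1.
  1 + 1/4 = 5/4
  5 + 4/5 = 29/5
  8 + 5/29 = 237/29
  0 + 29/237 = 29/237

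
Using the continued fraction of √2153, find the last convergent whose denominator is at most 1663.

√2153 = [46; 2, 2, 92, …] (period length 3).
Convergents:
  p_0/q_0 = 46/1
  p_1/q_1 = 93/2
  p_2/q_2 = 232/5
  p_3/q_3 = 21437/462
  p_4/q_4 = 43106/929
  p_5/q_5 = 107649/2320
q_4 = 929 ≤ 1663 < 2320 = q_5, so the answer is 43106/929.

43106/929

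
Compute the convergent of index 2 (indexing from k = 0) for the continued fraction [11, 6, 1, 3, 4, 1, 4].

78/7

Using pₖ = aₖpₖ₋₁ + pₖ₋₂, qₖ = aₖqₖ₋₁ + qₖ₋₂ (with p₋₁=1, p₋₂=0, q₋₁=0, q₋₂=1):
  k=0: a=11, p=11, q=1
  k=1: a=6, p=67, q=6
  k=2: a=1, p=78, q=7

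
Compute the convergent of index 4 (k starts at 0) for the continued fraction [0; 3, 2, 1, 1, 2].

Using pₖ = aₖpₖ₋₁ + pₖ₋₂, qₖ = aₖqₖ₋₁ + qₖ₋₂ (with p₋₁=1, p₋₂=0, q₋₁=0, q₋₂=1):
  k=0: a=0, p=0, q=1
  k=1: a=3, p=1, q=3
  k=2: a=2, p=2, q=7
  k=3: a=1, p=3, q=10
  k=4: a=1, p=5, q=17

5/17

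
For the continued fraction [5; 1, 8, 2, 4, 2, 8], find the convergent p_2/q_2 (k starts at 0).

Using pₖ = aₖpₖ₋₁ + pₖ₋₂, qₖ = aₖqₖ₋₁ + qₖ₋₂ (with p₋₁=1, p₋₂=0, q₋₁=0, q₋₂=1):
  k=0: a=5, p=5, q=1
  k=1: a=1, p=6, q=1
  k=2: a=8, p=53, q=9

53/9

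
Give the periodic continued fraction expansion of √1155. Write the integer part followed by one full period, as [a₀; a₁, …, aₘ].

[33; 1, 66]

a₀ = ⌊√1155⌋ = 33.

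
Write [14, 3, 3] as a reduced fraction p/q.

Fold from the inside: start with 3/1.
  3 + 1/3 = 10/3
  14 + 3/10 = 143/10

143/10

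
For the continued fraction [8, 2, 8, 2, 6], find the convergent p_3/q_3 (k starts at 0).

Using pₖ = aₖpₖ₋₁ + pₖ₋₂, qₖ = aₖqₖ₋₁ + qₖ₋₂ (with p₋₁=1, p₋₂=0, q₋₁=0, q₋₂=1):
  k=0: a=8, p=8, q=1
  k=1: a=2, p=17, q=2
  k=2: a=8, p=144, q=17
  k=3: a=2, p=305, q=36

305/36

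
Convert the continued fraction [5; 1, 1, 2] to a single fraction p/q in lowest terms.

Fold from the inside: start with 2/1.
  1 + 1/2 = 3/2
  1 + 2/3 = 5/3
  5 + 3/5 = 28/5

28/5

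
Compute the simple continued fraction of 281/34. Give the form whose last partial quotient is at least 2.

281 = 8*34 + 9
34 = 3*9 + 7
9 = 1*7 + 2
7 = 3*2 + 1
2 = 2*1 + 0  (stop)
So 281/34 = [8; 3, 1, 3, 2].

[8; 3, 1, 3, 2]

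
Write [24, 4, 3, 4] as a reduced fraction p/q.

Using pₖ = aₖpₖ₋₁ + pₖ₋₂ and qₖ = aₖqₖ₋₁ + qₖ₋₂:
  k=0: a=24, p=24, q=1
  k=1: a=4, p=97, q=4
  k=2: a=3, p=315, q=13
  k=3: a=4, p=1357, q=56

1357/56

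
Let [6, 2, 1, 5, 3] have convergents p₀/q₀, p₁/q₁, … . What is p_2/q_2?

19/3

Using pₖ = aₖpₖ₋₁ + pₖ₋₂, qₖ = aₖqₖ₋₁ + qₖ₋₂ (with p₋₁=1, p₋₂=0, q₋₁=0, q₋₂=1):
  k=0: a=6, p=6, q=1
  k=1: a=2, p=13, q=2
  k=2: a=1, p=19, q=3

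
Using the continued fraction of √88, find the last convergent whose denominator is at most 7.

√88 = [9; 2, 1, 1, 1, 2, 18, …] (period length 6).
Convergents:
  p_0/q_0 = 9/1
  p_1/q_1 = 19/2
  p_2/q_2 = 28/3
  p_3/q_3 = 47/5
  p_4/q_4 = 75/8
q_3 = 5 ≤ 7 < 8 = q_4, so the answer is 47/5.

47/5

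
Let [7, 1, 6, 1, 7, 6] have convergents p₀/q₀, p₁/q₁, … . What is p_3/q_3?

Using pₖ = aₖpₖ₋₁ + pₖ₋₂, qₖ = aₖqₖ₋₁ + qₖ₋₂ (with p₋₁=1, p₋₂=0, q₋₁=0, q₋₂=1):
  k=0: a=7, p=7, q=1
  k=1: a=1, p=8, q=1
  k=2: a=6, p=55, q=7
  k=3: a=1, p=63, q=8

63/8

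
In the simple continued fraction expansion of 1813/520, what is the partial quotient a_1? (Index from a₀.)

1813 = 3·520 + 253   →  a_0 = 3
520 = 2·253 + 14   →  a_1 = 2

2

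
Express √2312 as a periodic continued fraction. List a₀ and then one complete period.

a₀ = ⌊√2312⌋ = 48.
With m₀=0, d₀=1 and mₖ₊₁ = dₖaₖ − mₖ, dₖ₊₁ = (n − mₖ₊₁²)/dₖ, aₖ₊₁ = ⌊(a₀+mₖ₊₁)/dₖ₊₁⌋:
  k=1: m=48, d=8, a=12
  k=2: m=48, d=1, a=96
d=1 and a=2a₀=96 at k=2, so the next step gives (m, d) = (48, 8) again — its k=1 value — and the period has length 2.

[48; 12, 96]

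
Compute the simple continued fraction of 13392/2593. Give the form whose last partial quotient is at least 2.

[5; 6, 13, 1, 3, 2, 3]

13392 = 5*2593 + 427
2593 = 6*427 + 31
427 = 13*31 + 24
31 = 1*24 + 7
24 = 3*7 + 3
7 = 2*3 + 1
3 = 3*1 + 0  (stop)
So 13392/2593 = [5; 6, 13, 1, 3, 2, 3].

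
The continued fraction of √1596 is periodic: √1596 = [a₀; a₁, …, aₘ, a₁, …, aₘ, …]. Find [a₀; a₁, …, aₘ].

[39; 1, 18, 1, 78]

a₀ = ⌊√1596⌋ = 39.
With m₀=0, d₀=1 and mₖ₊₁ = dₖaₖ − mₖ, dₖ₊₁ = (n − mₖ₊₁²)/dₖ, aₖ₊₁ = ⌊(a₀+mₖ₊₁)/dₖ₊₁⌋:
  k=1: m=39, d=75, a=1
  k=2: m=36, d=4, a=18
  k=3: m=36, d=75, a=1
  k=4: m=39, d=1, a=78
d=1 and a=2a₀=78 at k=4, so the next step gives (m, d) = (39, 75) again — its k=1 value — and the period has length 4.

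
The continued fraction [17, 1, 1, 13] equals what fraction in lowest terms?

473/27

Using pₖ = aₖpₖ₋₁ + pₖ₋₂ and qₖ = aₖqₖ₋₁ + qₖ₋₂:
  k=0: a=17, p=17, q=1
  k=1: a=1, p=18, q=1
  k=2: a=1, p=35, q=2
  k=3: a=13, p=473, q=27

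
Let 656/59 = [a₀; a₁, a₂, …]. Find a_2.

656 = 11·59 + 7   →  a_0 = 11
59 = 8·7 + 3   →  a_1 = 8
7 = 2·3 + 1   →  a_2 = 2

2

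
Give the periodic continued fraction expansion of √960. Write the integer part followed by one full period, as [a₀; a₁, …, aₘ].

[30; 1, 60]

a₀ = ⌊√960⌋ = 30.
With m₀=0, d₀=1 and mₖ₊₁ = dₖaₖ − mₖ, dₖ₊₁ = (n − mₖ₊₁²)/dₖ, aₖ₊₁ = ⌊(a₀+mₖ₊₁)/dₖ₊₁⌋:
  k=1: m=30, d=60, a=1
  k=2: m=30, d=1, a=60
d=1 and a=2a₀=60 at k=2, so the next step gives (m, d) = (30, 60) again — its k=1 value — and the period has length 2.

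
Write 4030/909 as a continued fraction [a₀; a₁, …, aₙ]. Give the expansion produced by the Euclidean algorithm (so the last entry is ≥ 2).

[4; 2, 3, 3, 1, 9, 3]

4030 = 4·909 + 394
909 = 2·394 + 121
394 = 3·121 + 31
121 = 3·31 + 28
31 = 1·28 + 3
28 = 9·3 + 1
3 = 3·1 + 0  (stop)
So 4030/909 = [4; 2, 3, 3, 1, 9, 3].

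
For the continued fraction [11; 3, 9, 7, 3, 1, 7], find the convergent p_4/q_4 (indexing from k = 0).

Using pₖ = aₖpₖ₋₁ + pₖ₋₂, qₖ = aₖqₖ₋₁ + qₖ₋₂ (with p₋₁=1, p₋₂=0, q₋₁=0, q₋₂=1):
  k=0: a=11, p=11, q=1
  k=1: a=3, p=34, q=3
  k=2: a=9, p=317, q=28
  k=3: a=7, p=2253, q=199
  k=4: a=3, p=7076, q=625

7076/625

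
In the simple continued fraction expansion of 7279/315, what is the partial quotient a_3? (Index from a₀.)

1

7279 = 23·315 + 34   →  a_0 = 23
315 = 9·34 + 9   →  a_1 = 9
34 = 3·9 + 7   →  a_2 = 3
9 = 1·7 + 2   →  a_3 = 1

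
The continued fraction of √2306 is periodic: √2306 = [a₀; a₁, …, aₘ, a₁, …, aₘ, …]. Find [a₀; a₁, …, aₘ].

[48; 48, 96]

a₀ = ⌊√2306⌋ = 48.
With m₀=0, d₀=1 and mₖ₊₁ = dₖaₖ − mₖ, dₖ₊₁ = (n − mₖ₊₁²)/dₖ, aₖ₊₁ = ⌊(a₀+mₖ₊₁)/dₖ₊₁⌋:
  k=1: m=48, d=2, a=48
  k=2: m=48, d=1, a=96
d=1 and a=2a₀=96 at k=2, so the next step gives (m, d) = (48, 2) again — its k=1 value — and the period has length 2.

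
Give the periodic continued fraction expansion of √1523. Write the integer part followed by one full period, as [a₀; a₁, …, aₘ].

[39; 39, 78]

a₀ = ⌊√1523⌋ = 39.
With m₀=0, d₀=1 and mₖ₊₁ = dₖaₖ − mₖ, dₖ₊₁ = (n − mₖ₊₁²)/dₖ, aₖ₊₁ = ⌊(a₀+mₖ₊₁)/dₖ₊₁⌋:
  k=1: m=39, d=2, a=39
  k=2: m=39, d=1, a=78
d=1 and a=2a₀=78 at k=2, so the next step gives (m, d) = (39, 2) again — its k=1 value — and the period has length 2.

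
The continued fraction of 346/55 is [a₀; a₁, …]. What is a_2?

346 = 6·55 + 16   →  a_0 = 6
55 = 3·16 + 7   →  a_1 = 3
16 = 2·7 + 2   →  a_2 = 2

2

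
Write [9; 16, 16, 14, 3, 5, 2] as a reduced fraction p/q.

1171904/129317

Using pₖ = aₖpₖ₋₁ + pₖ₋₂ and qₖ = aₖqₖ₋₁ + qₖ₋₂:
  k=0: a=9, p=9, q=1
  k=1: a=16, p=145, q=16
  k=2: a=16, p=2329, q=257
  k=3: a=14, p=32751, q=3614
  k=4: a=3, p=100582, q=11099
  k=5: a=5, p=535661, q=59109
  k=6: a=2, p=1171904, q=129317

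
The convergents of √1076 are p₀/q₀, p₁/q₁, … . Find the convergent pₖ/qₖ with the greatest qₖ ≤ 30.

164/5

√1076 = [32; 1, 4, 16, 4, 1, 64, …] (period length 6).
Convergents:
  p_0/q_0 = 32/1
  p_1/q_1 = 33/1
  p_2/q_2 = 164/5
  p_3/q_3 = 2657/81
q_2 = 5 ≤ 30 < 81 = q_3, so the answer is 164/5.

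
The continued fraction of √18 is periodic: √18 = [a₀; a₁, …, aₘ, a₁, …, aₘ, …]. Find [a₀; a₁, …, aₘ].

a₀ = ⌊√18⌋ = 4.
With m₀=0, d₀=1 and mₖ₊₁ = dₖaₖ − mₖ, dₖ₊₁ = (n − mₖ₊₁²)/dₖ, aₖ₊₁ = ⌊(a₀+mₖ₊₁)/dₖ₊₁⌋:
  k=1: m=4, d=2, a=4
  k=2: m=4, d=1, a=8
d=1 and a=2a₀=8 at k=2, so the next step gives (m, d) = (4, 2) again — its k=1 value — and the period has length 2.

[4; 4, 8]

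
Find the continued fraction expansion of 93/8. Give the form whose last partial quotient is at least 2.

[11; 1, 1, 1, 2]

93 = 11×8 + 5
8 = 1×5 + 3
5 = 1×3 + 2
3 = 1×2 + 1
2 = 2×1 + 0  (stop)
So 93/8 = [11; 1, 1, 1, 2].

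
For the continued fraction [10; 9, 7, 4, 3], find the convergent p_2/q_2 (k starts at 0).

Using pₖ = aₖpₖ₋₁ + pₖ₋₂, qₖ = aₖqₖ₋₁ + qₖ₋₂ (with p₋₁=1, p₋₂=0, q₋₁=0, q₋₂=1):
  k=0: a=10, p=10, q=1
  k=1: a=9, p=91, q=9
  k=2: a=7, p=647, q=64

647/64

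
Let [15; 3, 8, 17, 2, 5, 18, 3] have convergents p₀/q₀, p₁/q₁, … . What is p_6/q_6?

Using pₖ = aₖpₖ₋₁ + pₖ₋₂, qₖ = aₖqₖ₋₁ + qₖ₋₂ (with p₋₁=1, p₋₂=0, q₋₁=0, q₋₂=1):
  k=0: a=15, p=15, q=1
  k=1: a=3, p=46, q=3
  k=2: a=8, p=383, q=25
  k=3: a=17, p=6557, q=428
  k=4: a=2, p=13497, q=881
  k=5: a=5, p=74042, q=4833
  k=6: a=18, p=1346253, q=87875

1346253/87875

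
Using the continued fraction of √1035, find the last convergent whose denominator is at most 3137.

72257/2246

√1035 = [32; 5, 1, 5, 64, …] (period length 4).
Convergents:
  p_0/q_0 = 32/1
  p_1/q_1 = 161/5
  p_2/q_2 = 193/6
  p_3/q_3 = 1126/35
  p_4/q_4 = 72257/2246
  p_5/q_5 = 362411/11265
q_4 = 2246 ≤ 3137 < 11265 = q_5, so the answer is 72257/2246.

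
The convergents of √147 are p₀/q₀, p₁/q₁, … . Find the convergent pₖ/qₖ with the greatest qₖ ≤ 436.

√147 = [12; 8, 24, …] (period length 2).
Convergents:
  p_0/q_0 = 12/1
  p_1/q_1 = 97/8
  p_2/q_2 = 2340/193
  p_3/q_3 = 18817/1552
q_2 = 193 ≤ 436 < 1552 = q_3, so the answer is 2340/193.

2340/193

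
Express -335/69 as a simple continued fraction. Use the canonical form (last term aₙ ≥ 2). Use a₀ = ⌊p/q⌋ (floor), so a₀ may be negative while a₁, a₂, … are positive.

-335 = -5·69 + 10
69 = 6·10 + 9
10 = 1·9 + 1
9 = 9·1 + 0  (stop)
So -335/69 = [-5; 6, 1, 9].

[-5; 6, 1, 9]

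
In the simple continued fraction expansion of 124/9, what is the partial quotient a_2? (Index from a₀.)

3

124 = 13·9 + 7   →  a_0 = 13
9 = 1·7 + 2   →  a_1 = 1
7 = 3·2 + 1   →  a_2 = 3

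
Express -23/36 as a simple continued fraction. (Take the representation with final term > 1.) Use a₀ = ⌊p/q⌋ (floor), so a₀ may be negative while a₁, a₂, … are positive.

-23 = -1×36 + 13
36 = 2×13 + 10
13 = 1×10 + 3
10 = 3×3 + 1
3 = 3×1 + 0  (stop)
So -23/36 = [-1; 2, 1, 3, 3].

[-1; 2, 1, 3, 3]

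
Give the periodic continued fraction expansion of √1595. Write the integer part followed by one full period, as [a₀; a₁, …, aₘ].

[39; 1, 14, 1, 78]

a₀ = ⌊√1595⌋ = 39.
With m₀=0, d₀=1 and mₖ₊₁ = dₖaₖ − mₖ, dₖ₊₁ = (n − mₖ₊₁²)/dₖ, aₖ₊₁ = ⌊(a₀+mₖ₊₁)/dₖ₊₁⌋:
  k=1: m=39, d=74, a=1
  k=2: m=35, d=5, a=14
  k=3: m=35, d=74, a=1
  k=4: m=39, d=1, a=78
d=1 and a=2a₀=78 at k=4, so the next step gives (m, d) = (39, 74) again — its k=1 value — and the period has length 4.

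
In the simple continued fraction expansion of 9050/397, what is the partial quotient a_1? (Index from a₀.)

1

9050 = 22·397 + 316   →  a_0 = 22
397 = 1·316 + 81   →  a_1 = 1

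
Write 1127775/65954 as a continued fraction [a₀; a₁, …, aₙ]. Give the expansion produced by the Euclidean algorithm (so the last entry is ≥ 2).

[17; 10, 17, 13, 4, 7]

1127775 = 17*65954 + 6557
65954 = 10*6557 + 384
6557 = 17*384 + 29
384 = 13*29 + 7
29 = 4*7 + 1
7 = 7*1 + 0  (stop)
So 1127775/65954 = [17; 10, 17, 13, 4, 7].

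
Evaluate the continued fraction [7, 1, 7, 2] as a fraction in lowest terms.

134/17

Using pₖ = aₖpₖ₋₁ + pₖ₋₂ and qₖ = aₖqₖ₋₁ + qₖ₋₂:
  k=0: a=7, p=7, q=1
  k=1: a=1, p=8, q=1
  k=2: a=7, p=63, q=8
  k=3: a=2, p=134, q=17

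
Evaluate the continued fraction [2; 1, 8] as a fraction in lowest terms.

26/9

Fold from the inside: start with 8/1.
  1 + 1/8 = 9/8
  2 + 8/9 = 26/9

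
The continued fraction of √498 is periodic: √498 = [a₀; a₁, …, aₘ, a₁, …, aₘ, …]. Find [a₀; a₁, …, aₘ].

[22; 3, 6, 22, 6, 3, 44]

a₀ = ⌊√498⌋ = 22.
With m₀=0, d₀=1 and mₖ₊₁ = dₖaₖ − mₖ, dₖ₊₁ = (n − mₖ₊₁²)/dₖ, aₖ₊₁ = ⌊(a₀+mₖ₊₁)/dₖ₊₁⌋:
  k=1: m=22, d=14, a=3
  k=2: m=20, d=7, a=6
  k=3: m=22, d=2, a=22
  k=4: m=22, d=7, a=6
  k=5: m=20, d=14, a=3
  k=6: m=22, d=1, a=44
d=1 and a=2a₀=44 at k=6, so the next step gives (m, d) = (22, 14) again — its k=1 value — and the period has length 6.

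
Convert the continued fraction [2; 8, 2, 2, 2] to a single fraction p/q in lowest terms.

Using pₖ = aₖpₖ₋₁ + pₖ₋₂ and qₖ = aₖqₖ₋₁ + qₖ₋₂:
  k=0: a=2, p=2, q=1
  k=1: a=8, p=17, q=8
  k=2: a=2, p=36, q=17
  k=3: a=2, p=89, q=42
  k=4: a=2, p=214, q=101

214/101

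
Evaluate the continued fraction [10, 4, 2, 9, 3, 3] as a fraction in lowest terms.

Fold from the inside: start with 3/1.
  3 + 1/3 = 10/3
  9 + 3/10 = 93/10
  2 + 10/93 = 196/93
  4 + 93/196 = 877/196
  10 + 196/877 = 8966/877

8966/877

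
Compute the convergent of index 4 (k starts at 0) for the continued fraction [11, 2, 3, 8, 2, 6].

1406/123

Using pₖ = aₖpₖ₋₁ + pₖ₋₂, qₖ = aₖqₖ₋₁ + qₖ₋₂ (with p₋₁=1, p₋₂=0, q₋₁=0, q₋₂=1):
  k=0: a=11, p=11, q=1
  k=1: a=2, p=23, q=2
  k=2: a=3, p=80, q=7
  k=3: a=8, p=663, q=58
  k=4: a=2, p=1406, q=123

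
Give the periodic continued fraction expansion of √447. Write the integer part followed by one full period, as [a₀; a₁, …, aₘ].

[21; 7, 42]

a₀ = ⌊√447⌋ = 21.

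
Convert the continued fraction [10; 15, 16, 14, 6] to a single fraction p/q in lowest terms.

Fold from the inside: start with 6/1.
  14 + 1/6 = 85/6
  16 + 6/85 = 1366/85
  15 + 85/1366 = 20575/1366
  10 + 1366/20575 = 207116/20575

207116/20575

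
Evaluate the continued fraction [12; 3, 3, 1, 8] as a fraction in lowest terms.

1403/114

Using pₖ = aₖpₖ₋₁ + pₖ₋₂ and qₖ = aₖqₖ₋₁ + qₖ₋₂:
  k=0: a=12, p=12, q=1
  k=1: a=3, p=37, q=3
  k=2: a=3, p=123, q=10
  k=3: a=1, p=160, q=13
  k=4: a=8, p=1403, q=114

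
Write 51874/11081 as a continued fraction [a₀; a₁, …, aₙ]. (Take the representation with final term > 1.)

[4; 1, 2, 7, 4, 4, 9, 3]

51874 = 4·11081 + 7550
11081 = 1·7550 + 3531
7550 = 2·3531 + 488
3531 = 7·488 + 115
488 = 4·115 + 28
115 = 4·28 + 3
28 = 9·3 + 1
3 = 3·1 + 0  (stop)
So 51874/11081 = [4; 1, 2, 7, 4, 4, 9, 3].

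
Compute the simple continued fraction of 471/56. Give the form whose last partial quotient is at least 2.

[8; 2, 2, 3, 3]

471 = 8·56 + 23
56 = 2·23 + 10
23 = 2·10 + 3
10 = 3·3 + 1
3 = 3·1 + 0  (stop)
So 471/56 = [8; 2, 2, 3, 3].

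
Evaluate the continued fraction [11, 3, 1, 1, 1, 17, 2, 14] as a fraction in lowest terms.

Fold from the inside: start with 14/1.
  2 + 1/14 = 29/14
  17 + 14/29 = 507/29
  1 + 29/507 = 536/507
  1 + 507/536 = 1043/536
  1 + 536/1043 = 1579/1043
  3 + 1043/1579 = 5780/1579
  11 + 1579/5780 = 65159/5780

65159/5780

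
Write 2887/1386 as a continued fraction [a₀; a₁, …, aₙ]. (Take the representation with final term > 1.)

[2; 12, 19, 6]

2887 = 2×1386 + 115
1386 = 12×115 + 6
115 = 19×6 + 1
6 = 6×1 + 0  (stop)
So 2887/1386 = [2; 12, 19, 6].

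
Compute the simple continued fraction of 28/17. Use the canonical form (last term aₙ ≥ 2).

28 = 1·17 + 11
17 = 1·11 + 6
11 = 1·6 + 5
6 = 1·5 + 1
5 = 5·1 + 0  (stop)
So 28/17 = [1; 1, 1, 1, 5].

[1; 1, 1, 1, 5]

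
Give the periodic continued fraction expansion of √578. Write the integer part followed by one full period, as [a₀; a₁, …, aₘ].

[24; 24, 48]

a₀ = ⌊√578⌋ = 24.
With m₀=0, d₀=1 and mₖ₊₁ = dₖaₖ − mₖ, dₖ₊₁ = (n − mₖ₊₁²)/dₖ, aₖ₊₁ = ⌊(a₀+mₖ₊₁)/dₖ₊₁⌋:
  k=1: m=24, d=2, a=24
  k=2: m=24, d=1, a=48
d=1 and a=2a₀=48 at k=2, so the next step gives (m, d) = (24, 2) again — its k=1 value — and the period has length 2.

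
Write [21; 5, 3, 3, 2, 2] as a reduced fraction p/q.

Fold from the inside: start with 2/1.
  2 + 1/2 = 5/2
  3 + 2/5 = 17/5
  3 + 5/17 = 56/17
  5 + 17/56 = 297/56
  21 + 56/297 = 6293/297

6293/297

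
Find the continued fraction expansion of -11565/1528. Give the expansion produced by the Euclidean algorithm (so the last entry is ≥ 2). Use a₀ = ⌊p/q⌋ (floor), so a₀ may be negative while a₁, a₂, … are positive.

-11565 = -8×1528 + 659
1528 = 2×659 + 210
659 = 3×210 + 29
210 = 7×29 + 7
29 = 4×7 + 1
7 = 7×1 + 0  (stop)
So -11565/1528 = [-8; 2, 3, 7, 4, 7].

[-8; 2, 3, 7, 4, 7]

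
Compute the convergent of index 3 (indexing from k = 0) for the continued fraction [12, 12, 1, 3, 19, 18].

616/51

Using pₖ = aₖpₖ₋₁ + pₖ₋₂, qₖ = aₖqₖ₋₁ + qₖ₋₂ (with p₋₁=1, p₋₂=0, q₋₁=0, q₋₂=1):
  k=0: a=12, p=12, q=1
  k=1: a=12, p=145, q=12
  k=2: a=1, p=157, q=13
  k=3: a=3, p=616, q=51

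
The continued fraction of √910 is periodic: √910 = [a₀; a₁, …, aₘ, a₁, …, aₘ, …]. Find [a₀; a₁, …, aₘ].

[30; 6, 60]

a₀ = ⌊√910⌋ = 30.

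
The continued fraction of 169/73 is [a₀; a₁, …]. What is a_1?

169 = 2·73 + 23   →  a_0 = 2
73 = 3·23 + 4   →  a_1 = 3

3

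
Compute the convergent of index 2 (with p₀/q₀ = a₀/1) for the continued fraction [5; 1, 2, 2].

Using pₖ = aₖpₖ₋₁ + pₖ₋₂, qₖ = aₖqₖ₋₁ + qₖ₋₂ (with p₋₁=1, p₋₂=0, q₋₁=0, q₋₂=1):
  k=0: a=5, p=5, q=1
  k=1: a=1, p=6, q=1
  k=2: a=2, p=17, q=3

17/3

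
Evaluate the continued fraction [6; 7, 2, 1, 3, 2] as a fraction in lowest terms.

1129/184

Using pₖ = aₖpₖ₋₁ + pₖ₋₂ and qₖ = aₖqₖ₋₁ + qₖ₋₂:
  k=0: a=6, p=6, q=1
  k=1: a=7, p=43, q=7
  k=2: a=2, p=92, q=15
  k=3: a=1, p=135, q=22
  k=4: a=3, p=497, q=81
  k=5: a=2, p=1129, q=184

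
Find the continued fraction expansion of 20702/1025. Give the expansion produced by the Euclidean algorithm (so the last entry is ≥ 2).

20702 = 20×1025 + 202
1025 = 5×202 + 15
202 = 13×15 + 7
15 = 2×7 + 1
7 = 7×1 + 0  (stop)
So 20702/1025 = [20; 5, 13, 2, 7].

[20; 5, 13, 2, 7]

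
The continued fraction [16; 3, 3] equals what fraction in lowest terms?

163/10

Fold from the inside: start with 3/1.
  3 + 1/3 = 10/3
  16 + 3/10 = 163/10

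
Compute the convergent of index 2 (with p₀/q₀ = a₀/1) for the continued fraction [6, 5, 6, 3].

Using pₖ = aₖpₖ₋₁ + pₖ₋₂, qₖ = aₖqₖ₋₁ + qₖ₋₂ (with p₋₁=1, p₋₂=0, q₋₁=0, q₋₂=1):
  k=0: a=6, p=6, q=1
  k=1: a=5, p=31, q=5
  k=2: a=6, p=192, q=31

192/31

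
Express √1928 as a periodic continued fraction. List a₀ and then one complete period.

a₀ = ⌊√1928⌋ = 43.

[43; 1, 9, 1, 86]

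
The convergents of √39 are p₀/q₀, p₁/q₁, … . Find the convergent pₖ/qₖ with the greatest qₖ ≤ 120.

√39 = [6; 4, 12, …] (period length 2).
Convergents:
  p_0/q_0 = 6/1
  p_1/q_1 = 25/4
  p_2/q_2 = 306/49
  p_3/q_3 = 1249/200
q_2 = 49 ≤ 120 < 200 = q_3, so the answer is 306/49.

306/49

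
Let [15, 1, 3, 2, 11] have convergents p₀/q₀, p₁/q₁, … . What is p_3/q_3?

Using pₖ = aₖpₖ₋₁ + pₖ₋₂, qₖ = aₖqₖ₋₁ + qₖ₋₂ (with p₋₁=1, p₋₂=0, q₋₁=0, q₋₂=1):
  k=0: a=15, p=15, q=1
  k=1: a=1, p=16, q=1
  k=2: a=3, p=63, q=4
  k=3: a=2, p=142, q=9

142/9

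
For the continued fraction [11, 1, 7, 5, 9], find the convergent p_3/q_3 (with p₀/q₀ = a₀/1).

Using pₖ = aₖpₖ₋₁ + pₖ₋₂, qₖ = aₖqₖ₋₁ + qₖ₋₂ (with p₋₁=1, p₋₂=0, q₋₁=0, q₋₂=1):
  k=0: a=11, p=11, q=1
  k=1: a=1, p=12, q=1
  k=2: a=7, p=95, q=8
  k=3: a=5, p=487, q=41

487/41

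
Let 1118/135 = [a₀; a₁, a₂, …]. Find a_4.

4

1118 = 8·135 + 38   →  a_0 = 8
135 = 3·38 + 21   →  a_1 = 3
38 = 1·21 + 17   →  a_2 = 1
21 = 1·17 + 4   →  a_3 = 1
17 = 4·4 + 1   →  a_4 = 4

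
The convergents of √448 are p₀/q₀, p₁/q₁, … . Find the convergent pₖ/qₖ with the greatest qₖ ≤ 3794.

√448 = [21; 6, 42, …] (period length 2).
Convergents:
  p_0/q_0 = 21/1
  p_1/q_1 = 127/6
  p_2/q_2 = 5355/253
  p_3/q_3 = 32257/1524
  p_4/q_4 = 1360149/64261
q_3 = 1524 ≤ 3794 < 64261 = q_4, so the answer is 32257/1524.

32257/1524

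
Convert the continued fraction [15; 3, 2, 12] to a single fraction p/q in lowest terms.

Using pₖ = aₖpₖ₋₁ + pₖ₋₂ and qₖ = aₖqₖ₋₁ + qₖ₋₂:
  k=0: a=15, p=15, q=1
  k=1: a=3, p=46, q=3
  k=2: a=2, p=107, q=7
  k=3: a=12, p=1330, q=87

1330/87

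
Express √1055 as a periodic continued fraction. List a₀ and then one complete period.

a₀ = ⌊√1055⌋ = 32.

[32; 2, 12, 2, 64]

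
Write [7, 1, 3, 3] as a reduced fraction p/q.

101/13

Fold from the inside: start with 3/1.
  3 + 1/3 = 10/3
  1 + 3/10 = 13/10
  7 + 10/13 = 101/13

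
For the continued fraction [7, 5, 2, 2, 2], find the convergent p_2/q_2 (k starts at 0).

Using pₖ = aₖpₖ₋₁ + pₖ₋₂, qₖ = aₖqₖ₋₁ + qₖ₋₂ (with p₋₁=1, p₋₂=0, q₋₁=0, q₋₂=1):
  k=0: a=7, p=7, q=1
  k=1: a=5, p=36, q=5
  k=2: a=2, p=79, q=11

79/11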